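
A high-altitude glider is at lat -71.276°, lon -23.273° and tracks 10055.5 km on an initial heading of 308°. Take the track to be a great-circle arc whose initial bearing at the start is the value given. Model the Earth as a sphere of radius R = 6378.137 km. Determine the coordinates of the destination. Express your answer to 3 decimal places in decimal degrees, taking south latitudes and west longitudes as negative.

latitude 11.717°, longitude -76.861°

δ = 10055.5/6378.137 = 1.576558 rad (90.3301°).
Converting: φ₁ = -1.244001 rad, θ = 5.375614 rad.
Destination latitude: φ₂ = arcsin( sin φ₁ cos δ + cos φ₁ sin δ cos θ ) = arcsin(0.203086) = 11.717°.
For the longitude increment, Δλ = atan2( sin θ sin δ cos φ₁, cos δ − sin φ₁ sin φ₂ ) = atan2(-0.252955, 0.186577) = -53.588°.
λ₂ = -23.273° + -53.588° = -76.861°.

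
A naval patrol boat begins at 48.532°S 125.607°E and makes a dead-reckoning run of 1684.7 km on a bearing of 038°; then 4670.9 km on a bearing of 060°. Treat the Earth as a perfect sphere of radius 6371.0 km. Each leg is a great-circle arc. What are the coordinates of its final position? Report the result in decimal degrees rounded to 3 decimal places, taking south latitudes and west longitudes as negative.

latitude -9.508°, longitude 173.059°

Apply the spherical direct solution leg by leg, carrying full precision between legs.
Leg 1: from (-48.532°, 125.607°), δ = 1684.7/6371 = 0.264433 rad, θ = 38° → φ = -35.937°, λ = 137.070°.
Leg 2: from (-35.937°, 137.070°), δ = 4670.9/6371 = 0.733150 rad, θ = 60° → φ = -9.508°, λ = 173.059°.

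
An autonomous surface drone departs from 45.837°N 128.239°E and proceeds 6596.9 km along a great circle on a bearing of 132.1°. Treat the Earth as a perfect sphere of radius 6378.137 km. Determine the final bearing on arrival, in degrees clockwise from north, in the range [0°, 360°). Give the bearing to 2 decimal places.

final bearing 148.85°

The arc subtends δ = 6596.9/6378.137 = 1.034299 rad at the centre.
With φ₁ = 45.837° = 0.800007 rad and θ = 132.1° = 2.305580 rad:
sin φ₂ = sin φ₁ cos δ + cos φ₁ sin δ cos θ = (0.717361)(0.511129) + (0.696702)(0.859504)(-0.670427) = -0.034800
φ₂ = asin(-0.034800) = -0.034807 rad = -1.994°.
Δλ = atan2( sin θ sin δ cos φ₁ , cos δ − sin φ₁ sin φ₂ ) = atan2(0.444309, 0.536093) = 0.692051 rad = 39.652°.
λ₂ = λ₁ + Δλ = 167.891°.
The forward bearing on arrival equals the back-azimuth from the destination plus 180°.
Back-azimuth from P₂ (-1.99°, 167.89°) to P₁ (45.84°, 128.24°), with Δλ' = λ₁ − λ₂ = -39.65°: atan2( sin Δλ' cos φ₁ , cos φ₂ sin φ₁ − sin φ₂ cos φ₁ cos Δλ' ) = 328.85°.
Final bearing = (328.85° + 180°) mod 360° = 148.85°.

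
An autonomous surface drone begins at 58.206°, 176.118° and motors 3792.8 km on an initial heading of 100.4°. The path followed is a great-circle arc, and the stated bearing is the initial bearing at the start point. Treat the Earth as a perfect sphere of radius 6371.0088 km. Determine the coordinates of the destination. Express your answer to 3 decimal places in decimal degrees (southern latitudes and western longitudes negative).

latitude 40.571°, longitude -137.319°

Angular distance δ = d/R = 3792.8 / 6371.0088 = 0.595322 rad.
Converting: φ₁ = 1.015886 rad, θ = 1.752311 rad.
Applying the spherical law of cosines for sides, sin φ₂ = sin φ₁ cos δ + cos φ₁ sin δ cos θ = 0.650395, so φ₂ = 40.571°.
Then Δλ = atan2(0.290600, 0.275167) = 0.812670 rad, from sin θ sin δ cos φ₁ over cos δ − sin φ₁ sin φ₂.
λ₂ = 176.118° + 46.563° = 222.681°, normalized to (−180°, 180°] → -137.319°.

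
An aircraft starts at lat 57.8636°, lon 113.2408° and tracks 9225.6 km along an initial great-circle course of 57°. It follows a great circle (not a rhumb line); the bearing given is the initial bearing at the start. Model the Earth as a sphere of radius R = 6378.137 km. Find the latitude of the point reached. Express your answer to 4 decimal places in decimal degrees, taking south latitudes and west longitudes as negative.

δ = 9225.6/6378.137 = 1.446441 rad (82.8750°).
With φ₁ = 57.8636° = 1.009910 rad and θ = 57° = 0.994838 rad:
Applying the spherical law of cosines for sides, sin φ₂ = sin φ₁ cos δ + cos φ₁ sin δ cos θ = 0.392507, so φ₂ = 23.1106°.
Δλ = atan2( sin θ sin δ cos φ₁ , cos δ − sin φ₁ sin φ₂ ) = atan2(0.442675, -0.208334) = 2.010669 rad = 115.2029°.
λ₂ = 113.2408° + 115.2029° = 228.4437°, normalized to (−180°, 180°] → -131.5563°.

latitude 23.1106°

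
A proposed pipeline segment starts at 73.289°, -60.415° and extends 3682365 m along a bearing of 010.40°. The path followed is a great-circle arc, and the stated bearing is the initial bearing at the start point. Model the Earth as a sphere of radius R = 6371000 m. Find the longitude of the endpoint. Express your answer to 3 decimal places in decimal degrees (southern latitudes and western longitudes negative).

longitude 99.778°

δ = 3682365/6371000 = 0.577989 rad (33.1163°).
Start latitude φ₁ = 1.279134 rad; initial bearing θ = 0.181514 rad.
Destination latitude: φ₂ = arcsin( sin φ₁ cos δ + cos φ₁ sin δ cos θ ) = arcsin(0.956707) = 73.079°.
For the longitude increment, Δλ = atan2( sin θ sin δ cos φ₁, cos δ − sin φ₁ sin φ₂ ) = atan2(0.028359, -0.078739) = 160.193°.
Hence λ₂ = -60.415° + 160.193° = 99.778°.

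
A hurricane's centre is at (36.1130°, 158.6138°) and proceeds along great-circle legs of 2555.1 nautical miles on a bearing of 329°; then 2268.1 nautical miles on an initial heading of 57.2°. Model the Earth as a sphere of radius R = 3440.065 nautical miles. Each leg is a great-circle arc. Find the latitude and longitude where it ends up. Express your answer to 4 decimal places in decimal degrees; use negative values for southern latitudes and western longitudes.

latitude 58.8994°, longitude -169.9026°

Apply the spherical direct solution leg by leg, carrying full precision between legs.
Leg 1: from (36.1130°, 158.6138°), δ = 2555.1/3440.065 = 0.742748 rad, θ = 329° → φ = 64.4848°, λ = 104.6494°.
Leg 2: from (64.4848°, 104.6494°), δ = 2268.1/3440.065 = 0.659319 rad, θ = 57.2° → φ = 58.8994°, λ = -169.9026°.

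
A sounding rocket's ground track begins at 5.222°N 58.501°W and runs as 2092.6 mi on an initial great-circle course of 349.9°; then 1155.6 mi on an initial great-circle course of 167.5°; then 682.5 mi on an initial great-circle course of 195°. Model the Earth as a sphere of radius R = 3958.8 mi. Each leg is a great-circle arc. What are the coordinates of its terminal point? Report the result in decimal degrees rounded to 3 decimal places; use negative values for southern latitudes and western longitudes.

latitude 9.018°, longitude -63.505°

Apply the spherical direct solution leg by leg, carrying full precision between legs.
Leg 1: from (5.222°, -58.501°), δ = 2092.6/3958.8 = 0.528595 rad, θ = 349.9° → φ = 34.962°, λ = -64.696°.
Leg 2: from (34.962°, -64.696°), δ = 1155.6/3958.8 = 0.291907 rad, θ = 167.5° → φ = 18.575°, λ = -60.929°.
Leg 3: from (18.575°, -60.929°), δ = 682.5/3958.8 = 0.172401 rad, θ = 195° → φ = 9.018°, λ = -63.505°.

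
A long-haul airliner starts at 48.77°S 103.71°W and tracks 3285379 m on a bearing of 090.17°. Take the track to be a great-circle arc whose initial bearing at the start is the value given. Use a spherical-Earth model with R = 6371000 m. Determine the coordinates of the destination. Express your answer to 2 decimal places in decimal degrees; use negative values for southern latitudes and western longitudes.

latitude -40.94°, longitude -62.96°

δ = 3285379/6371000 = 0.515677 rad (29.5461°).
Start latitude φ₁ = -0.851197 rad; initial bearing θ = 1.573763 rad.
Destination latitude: φ₂ = arcsin( sin φ₁ cos δ + cos φ₁ sin δ cos θ ) = arcsin(-0.655234) = -40.94°.
Δλ = atan2( sin θ sin δ cos φ₁ , cos δ − sin φ₁ sin φ₂ ) = atan2(0.325008, 0.377177) = 0.711240 rad = 40.75°.
λ₂ = λ₁ + Δλ = -62.96°.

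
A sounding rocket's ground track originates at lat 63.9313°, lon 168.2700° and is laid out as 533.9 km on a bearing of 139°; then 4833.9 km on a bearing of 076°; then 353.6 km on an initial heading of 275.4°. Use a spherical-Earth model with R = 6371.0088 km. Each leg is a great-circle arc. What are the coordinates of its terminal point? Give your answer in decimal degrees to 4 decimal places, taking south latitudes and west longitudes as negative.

Apply the spherical direct solution leg by leg, carrying full precision between legs.
Leg 1: from (63.9313°, 168.2700°), δ = 533.9/6371.0088 = 0.083801 rad, θ = 139° → φ = 60.1527°, λ = 174.6048°.
Leg 2: from (60.1527°, 174.6048°), δ = 4833.9/6371.0088 = 0.758734 rad, θ = 76° → φ = 45.4210°, λ = -113.3880°.
Leg 3: from (45.4210°, -113.3880°), δ = 353.6/6371.0088 = 0.055501 rad, θ = 275.4° → φ = 45.6310°, λ = -117.9177°.

latitude 45.6310°, longitude -117.9177°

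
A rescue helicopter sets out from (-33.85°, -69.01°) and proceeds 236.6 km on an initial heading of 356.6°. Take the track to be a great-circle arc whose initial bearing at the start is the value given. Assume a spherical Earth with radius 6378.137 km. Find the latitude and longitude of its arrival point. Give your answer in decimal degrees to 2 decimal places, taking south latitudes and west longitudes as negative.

latitude -31.73°, longitude -69.16°

Central angle δ = d/R = 0.037095 rad.
Converting: φ₁ = -0.590794 rad, θ = 6.223844 rad.
Applying the spherical law of cosines for sides, sin φ₂ = sin φ₁ cos δ + cos φ₁ sin δ cos θ = -0.525891, so φ₂ = -31.73°.
Δλ = atan2( sin θ sin δ cos φ₁ , cos δ − sin φ₁ sin φ₂ ) = atan2(-0.001827, 0.706380) = -0.002586 rad = -0.15°.
λ₂ = λ₁ + Δλ = -69.16°.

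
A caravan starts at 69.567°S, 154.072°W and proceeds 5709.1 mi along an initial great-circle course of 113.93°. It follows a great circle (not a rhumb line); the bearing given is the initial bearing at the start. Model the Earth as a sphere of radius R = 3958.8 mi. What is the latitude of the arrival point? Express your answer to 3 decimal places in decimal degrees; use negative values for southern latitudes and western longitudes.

δ = 5709.1/3958.8 = 1.442129 rad (82.6279°).
Start latitude φ₁ = -1.214173 rad; initial bearing θ = 1.988454 rad.
Destination latitude: φ₂ = arcsin( sin φ₁ cos δ + cos φ₁ sin δ cos θ ) = arcsin(-0.260676) = -15.110°.
For the longitude increment, Δλ = atan2( sin θ sin δ cos φ₁, cos δ − sin φ₁ sin φ₂ ) = atan2(0.316465, -0.115962) = 110.124°.
λ₂ = -154.072° + 110.124° = -43.948°.

latitude -15.110°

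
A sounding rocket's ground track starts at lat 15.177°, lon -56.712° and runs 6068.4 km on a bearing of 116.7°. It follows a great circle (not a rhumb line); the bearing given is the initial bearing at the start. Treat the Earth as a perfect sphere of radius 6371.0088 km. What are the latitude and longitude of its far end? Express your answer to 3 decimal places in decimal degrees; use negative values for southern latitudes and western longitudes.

latitude -11.631°, longitude -8.704°

The arc subtends δ = 6068.4/6371.0088 = 0.952502 rad at the centre.
With φ₁ = 15.177° = 0.264889 rad and θ = 116.7° = 2.036799 rad:
sin φ₂ = sin φ₁ cos δ + cos φ₁ sin δ cos θ = (0.261802)(0.579646) + (0.965122)(0.814868)(-0.449319) = -0.201613
φ₂ = asin(-0.201613) = -0.203005 rad = -11.631°.
For the longitude increment, Δλ = atan2( sin θ sin δ cos φ₁, cos δ − sin φ₁ sin φ₂ ) = atan2(0.702589, 0.632429) = 48.008°.
λ₂ = λ₁ + Δλ = -8.704°.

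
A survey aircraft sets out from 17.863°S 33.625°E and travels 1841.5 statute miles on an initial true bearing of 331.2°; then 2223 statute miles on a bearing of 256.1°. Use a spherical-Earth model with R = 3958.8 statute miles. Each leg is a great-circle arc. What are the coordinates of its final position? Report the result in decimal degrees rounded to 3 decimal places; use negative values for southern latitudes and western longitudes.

Apply the spherical direct solution leg by leg, carrying full precision between legs.
Leg 1: from (-17.863°, 33.625°), δ = 1841.5/3958.8 = 0.465166 rad, θ = 331.2° → φ = 5.738°, λ = 21.081°.
Leg 2: from (5.738°, 21.081°), δ = 2223/3958.8 = 0.561534 rad, θ = 256.1° → φ = -2.444°, λ = -10.075°.

latitude -2.444°, longitude -10.075°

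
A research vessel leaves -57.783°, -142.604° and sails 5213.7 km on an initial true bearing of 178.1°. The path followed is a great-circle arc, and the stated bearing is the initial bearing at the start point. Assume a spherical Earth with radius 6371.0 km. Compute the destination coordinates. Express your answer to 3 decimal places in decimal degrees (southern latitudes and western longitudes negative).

Central angle δ = d/R = 0.818349 rad.
With φ₁ = -57.783° = -1.008504 rad and θ = 178.1° = 3.108431 rad:
sin φ₂ = sin φ₁ cos δ + cos φ₁ sin δ cos θ = (-0.846035)(0.683428) + (0.533127)(0.730018)(-0.999450) = -0.967182
φ₂ = asin(-0.967182) = -1.313897 rad = -75.281°.
For the longitude increment, Δλ = atan2( sin θ sin δ cos φ₁, cos δ − sin φ₁ sin φ₂ ) = atan2(0.012904, -0.134843) = 174.534°.
λ₂ = -142.604° + 174.534° = 31.930°.

latitude -75.281°, longitude 31.930°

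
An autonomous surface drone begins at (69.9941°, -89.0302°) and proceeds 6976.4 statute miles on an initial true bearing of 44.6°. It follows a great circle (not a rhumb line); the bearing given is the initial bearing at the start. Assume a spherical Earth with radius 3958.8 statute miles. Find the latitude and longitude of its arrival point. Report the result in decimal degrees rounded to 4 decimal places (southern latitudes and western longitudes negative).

latitude 3.4593°, longitude 47.2936°

Angular distance δ = d/R = 6976.4 / 3958.8 = 1.762251 rad.
Converting: φ₁ = 1.221628 rad, θ = 0.778417 rad.
Applying the spherical law of cosines for sides, sin φ₂ = sin φ₁ cos δ + cos φ₁ sin δ cos θ = 0.060340, so φ₂ = 3.4593°.
Then Δλ = atan2(0.235829, -0.246987) = 2.379299 rad, from sin θ sin δ cos φ₁ over cos δ − sin φ₁ sin φ₂.
Hence λ₂ = -89.0302° + 136.3238° = 47.2936°.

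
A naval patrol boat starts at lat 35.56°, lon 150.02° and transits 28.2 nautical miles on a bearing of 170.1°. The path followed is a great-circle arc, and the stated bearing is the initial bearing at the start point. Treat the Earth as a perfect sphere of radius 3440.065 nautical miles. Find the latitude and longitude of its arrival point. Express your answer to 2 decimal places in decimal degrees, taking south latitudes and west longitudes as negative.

The arc subtends δ = 28.2/3440.065 = 0.008198 rad at the centre.
Converting: φ₁ = 0.620639 rad, θ = 2.968805 rad.
sin φ₂ = sin φ₁ cos δ + cos φ₁ sin δ cos θ = (0.581555)(0.999966) + (0.813507)(0.008197)(-0.985109) = 0.574966
φ₂ = asin(0.574966) = 0.612563 rad = 35.10°.
For the longitude increment, Δλ = atan2( sin θ sin δ cos φ₁, cos δ − sin φ₁ sin φ₂ ) = atan2(0.001147, 0.665592) = 0.10°.
λ₂ = 150.02° + 0.10° = 150.12°.

latitude 35.10°, longitude 150.12°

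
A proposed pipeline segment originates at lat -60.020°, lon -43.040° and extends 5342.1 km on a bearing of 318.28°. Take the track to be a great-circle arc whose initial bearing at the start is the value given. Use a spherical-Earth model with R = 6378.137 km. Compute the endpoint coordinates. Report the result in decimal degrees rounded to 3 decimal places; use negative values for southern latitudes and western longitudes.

latitude -17.614°, longitude -74.291°

The arc subtends δ = 5342.1/6378.137 = 0.837564 rad at the centre.
With φ₁ = -60.020° = -1.047547 rad and θ = 318.28° = 5.555034 rad:
sin φ₂ = sin φ₁ cos δ + cos φ₁ sin δ cos θ = (-0.866200)(0.669275) + (0.499698)(0.743015)(0.746406) = -0.302598
φ₂ = asin(-0.302598) = -0.307417 rad = -17.614°.
For the longitude increment, Δλ = atan2( sin θ sin δ cos φ₁, cos δ − sin φ₁ sin φ₂ ) = atan2(-0.247085, 0.407164) = -31.251°.
λ₂ = λ₁ + Δλ = -74.291°.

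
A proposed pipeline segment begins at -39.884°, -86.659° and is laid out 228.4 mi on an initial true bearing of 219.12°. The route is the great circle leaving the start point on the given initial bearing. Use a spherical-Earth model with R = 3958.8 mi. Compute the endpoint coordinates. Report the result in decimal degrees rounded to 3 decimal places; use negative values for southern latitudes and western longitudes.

latitude -42.415°, longitude -89.484°

δ = 228.4/3958.8 = 0.057694 rad (3.3056°).
With φ₁ = -39.884° = -0.696107 rad and θ = 219.12° = 3.824365 rad:
Applying the spherical law of cosines for sides, sin φ₂ = sin φ₁ cos δ + cos φ₁ sin δ cos θ = -0.674496, so φ₂ = -42.415°.
Δλ = atan2( sin θ sin δ cos φ₁ , cos δ − sin φ₁ sin φ₂ ) = atan2(-0.027917, 0.565825) = -0.049299 rad = -2.825°.
λ₂ = -86.659° + -2.825° = -89.484°.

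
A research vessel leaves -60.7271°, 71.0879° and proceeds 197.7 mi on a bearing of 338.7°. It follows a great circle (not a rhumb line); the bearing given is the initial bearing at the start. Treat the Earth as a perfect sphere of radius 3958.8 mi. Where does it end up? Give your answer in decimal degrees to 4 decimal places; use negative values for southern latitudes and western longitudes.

latitude -58.0458°, longitude 69.1244°

δ = 197.7/3958.8 = 0.049939 rad (2.8613°).
With φ₁ = -60.7271° = -1.059888 rad and θ = 338.7° = 5.911430 rad:
Applying the spherical law of cosines for sides, sin φ₂ = sin φ₁ cos δ + cos φ₁ sin δ cos θ = -0.848472, so φ₂ = -58.0458°.
Δλ = atan2( sin θ sin δ cos φ₁ , cos δ − sin φ₁ sin φ₂ ) = atan2(-0.008866, 0.258631) = -0.034269 rad = -1.9635°.
Hence λ₂ = 71.0879° + -1.9635° = 69.1244°.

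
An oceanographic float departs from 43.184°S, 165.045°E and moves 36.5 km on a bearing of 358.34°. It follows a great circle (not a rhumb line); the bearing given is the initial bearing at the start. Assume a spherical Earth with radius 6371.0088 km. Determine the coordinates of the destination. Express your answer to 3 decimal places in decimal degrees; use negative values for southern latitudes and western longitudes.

Angular distance δ = d/R = 36.5 / 6371.0088 = 0.005729 rad.
Start latitude φ₁ = -0.753703 rad; initial bearing θ = 6.254213 rad.
sin φ₂ = sin φ₁ cos δ + cos φ₁ sin δ cos θ = (-0.684344)(0.999984) + (0.729160)(0.005729)(0.999580) = -0.680157
φ₂ = asin(-0.680157) = -0.747976 rad = -42.856°.
Δλ = atan2( sin θ sin δ cos φ₁ , cos δ − sin φ₁ sin φ₂ ) = atan2(-0.000121, 0.534523) = -0.000226 rad = -0.013°.
λ₂ = λ₁ + Δλ = 165.032°.

latitude -42.856°, longitude 165.032°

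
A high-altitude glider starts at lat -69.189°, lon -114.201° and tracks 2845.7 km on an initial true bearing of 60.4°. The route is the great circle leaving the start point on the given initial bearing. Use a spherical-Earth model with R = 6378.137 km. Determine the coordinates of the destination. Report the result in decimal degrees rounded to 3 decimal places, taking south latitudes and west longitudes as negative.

δ = 2845.7/6378.137 = 0.446165 rad (25.5634°).
Start latitude φ₁ = -1.207576 rad; initial bearing θ = 1.054179 rad.
Destination latitude: φ₂ = arcsin( sin φ₁ cos δ + cos φ₁ sin δ cos θ ) = arcsin(-0.767527) = -50.132°.
Δλ = atan2( sin θ sin δ cos φ₁ , cos δ − sin φ₁ sin φ₂ ) = atan2(0.133302, 0.184657) = 0.625265 rad = 35.825°.
λ₂ = -114.201° + 35.825° = -78.376°.

latitude -50.132°, longitude -78.376°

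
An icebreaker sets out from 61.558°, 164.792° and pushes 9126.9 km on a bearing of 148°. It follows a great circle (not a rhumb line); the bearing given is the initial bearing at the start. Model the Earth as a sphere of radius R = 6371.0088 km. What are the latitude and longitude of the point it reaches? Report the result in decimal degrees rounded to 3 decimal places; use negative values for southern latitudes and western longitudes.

latitude -16.194°, longitude -162.077°

Central angle δ = d/R = 1.432567 rad.
Start latitude φ₁ = 1.074390 rad; initial bearing θ = 2.583087 rad.
sin φ₂ = sin φ₁ cos δ + cos φ₁ sin δ cos θ = (0.879300)(0.137789) + (0.476269)(0.990462)(-0.848048) = -0.278888
φ₂ = asin(-0.278888) = -0.282636 rad = -16.194°.
Δλ = atan2( sin θ sin δ cos φ₁ , cos δ − sin φ₁ sin φ₂ ) = atan2(0.249977, 0.383016) = 0.578239 rad = 33.131°.
λ₂ = 164.792° + 33.131° = 197.923°, normalized to (−180°, 180°] → -162.077°.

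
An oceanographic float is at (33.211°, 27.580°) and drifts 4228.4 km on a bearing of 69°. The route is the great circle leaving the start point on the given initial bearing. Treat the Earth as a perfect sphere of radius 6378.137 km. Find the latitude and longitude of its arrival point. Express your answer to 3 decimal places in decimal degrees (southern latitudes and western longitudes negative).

δ = 4228.4/6378.137 = 0.662952 rad (37.9844°).
Start latitude φ₁ = 0.579641 rad; initial bearing θ = 1.204277 rad.
Destination latitude: φ₂ = arcsin( sin φ₁ cos δ + cos φ₁ sin δ cos θ ) = arcsin(0.616235) = 38.042°.
Δλ = atan2( sin θ sin δ cos φ₁ , cos δ − sin φ₁ sin φ₂ ) = atan2(0.480718, 0.450652) = 0.817668 rad = 46.849°.
λ₂ = λ₁ + Δλ = 74.429°.

latitude 38.042°, longitude 74.429°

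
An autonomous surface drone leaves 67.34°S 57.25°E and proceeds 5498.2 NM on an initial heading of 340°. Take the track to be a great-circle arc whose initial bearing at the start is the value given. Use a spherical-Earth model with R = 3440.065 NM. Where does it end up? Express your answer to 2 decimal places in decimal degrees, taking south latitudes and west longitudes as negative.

Angular distance δ = d/R = 5498.2 / 3440.065 = 1.598284 rad.
Converting: φ₁ = -1.175305 rad, θ = 5.934119 rad.
sin φ₂ = sin φ₁ cos δ + cos φ₁ sin δ cos θ = (-0.922807)(-0.027484) + (0.385262)(0.999622)(0.939693) = 0.387253
φ₂ = asin(0.387253) = 0.397651 rad = 22.78°.
Δλ = atan2( sin θ sin δ cos φ₁ , cos δ − sin φ₁ sin φ₂ ) = atan2(-0.131718, 0.329876) = -0.379897 rad = -21.77°.
λ₂ = 57.25° + -21.77° = 35.48°.

latitude 22.78°, longitude 35.48°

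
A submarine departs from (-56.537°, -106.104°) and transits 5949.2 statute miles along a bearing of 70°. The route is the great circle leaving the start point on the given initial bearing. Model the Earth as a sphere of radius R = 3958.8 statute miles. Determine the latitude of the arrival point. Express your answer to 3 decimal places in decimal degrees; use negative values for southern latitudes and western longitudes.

The arc subtends δ = 5949.2/3958.8 = 1.502779 rad at the centre.
Converting: φ₁ = -0.986757 rad, θ = 1.221730 rad.
Destination latitude: φ₂ = arcsin( sin φ₁ cos δ + cos φ₁ sin δ cos θ ) = arcsin(0.131454) = 7.554°.
Then Δλ = atan2(0.516947, 0.177630) = 1.239823 rad, from sin θ sin δ cos φ₁ over cos δ − sin φ₁ sin φ₂.
λ₂ = -106.104° + 71.037° = -35.067°.

latitude 7.554°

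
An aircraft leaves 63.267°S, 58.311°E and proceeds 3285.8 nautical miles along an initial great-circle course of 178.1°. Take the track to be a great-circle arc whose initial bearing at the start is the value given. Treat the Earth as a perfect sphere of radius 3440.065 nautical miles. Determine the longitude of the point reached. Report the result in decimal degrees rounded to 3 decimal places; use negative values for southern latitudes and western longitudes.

Angular distance δ = d/R = 3285.8 / 3440.065 = 0.955156 rad.
Converting: φ₁ = -1.104217 rad, θ = 3.108431 rad.
Destination latitude: φ₂ = arcsin( sin φ₁ cos δ + cos φ₁ sin δ cos θ ) = arcsin(-0.882800) = -61.982°.
For the longitude increment, Δλ = atan2( sin θ sin δ cos φ₁, cos δ − sin φ₁ sin φ₂ ) = atan2(0.012176, -0.210958) = 176.697°.
λ₂ = 58.311° + 176.697° = 235.008°, normalized to (−180°, 180°] → -124.992°.

longitude -124.992°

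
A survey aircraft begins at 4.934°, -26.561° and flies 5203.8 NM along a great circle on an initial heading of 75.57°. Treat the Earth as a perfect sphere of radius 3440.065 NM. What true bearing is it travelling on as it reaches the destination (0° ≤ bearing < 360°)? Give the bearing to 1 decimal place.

final bearing 94.2°

Central angle δ = d/R = 1.512704 rad.
With φ₁ = 4.934° = 0.086115 rad and θ = 75.57° = 1.318945 rad:
Applying the spherical law of cosines for sides, sin φ₂ = sin φ₁ cos δ + cos φ₁ sin δ cos θ = 0.252848, so φ₂ = 14.646°.
Then Δλ = atan2(0.963237, 0.036313) = 1.533116 rad, from sin θ sin δ cos φ₁ over cos δ − sin φ₁ sin φ₂.
Hence λ₂ = -26.561° + 87.841° = 61.280°.
The forward bearing on arrival equals the back-azimuth from the destination plus 180°.
Back-azimuth from P₂ (14.6°, 61.3°) to P₁ (4.9°, -26.6°), with Δλ' = λ₁ − λ₂ = -87.8°: atan2( sin Δλ' cos φ₁ , cos φ₂ sin φ₁ − sin φ₂ cos φ₁ cos Δλ' ) = 274.2°.
Final bearing = (274.2° + 180°) mod 360° = 94.2°.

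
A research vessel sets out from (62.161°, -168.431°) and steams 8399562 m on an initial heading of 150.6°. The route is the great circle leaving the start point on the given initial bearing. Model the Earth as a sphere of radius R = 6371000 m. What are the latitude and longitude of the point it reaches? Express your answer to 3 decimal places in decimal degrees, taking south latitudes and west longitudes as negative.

latitude -9.970°, longitude -139.573°

Central angle δ = d/R = 1.318406 rad.
Start latitude φ₁ = 1.084914 rad; initial bearing θ = 2.628466 rad.
sin φ₂ = sin φ₁ cos δ + cos φ₁ sin δ cos θ = (0.884263)(0.249720) + (0.466989)(0.968318)(-0.871214) = -0.173139
φ₂ = asin(-0.173139) = -0.174016 rad = -9.970°.
Δλ = atan2( sin θ sin δ cos φ₁ , cos δ − sin φ₁ sin φ₂ ) = atan2(0.221984, 0.402820) = 0.503667 rad = 28.858°.
Hence λ₂ = -168.431° + 28.858° = -139.573°.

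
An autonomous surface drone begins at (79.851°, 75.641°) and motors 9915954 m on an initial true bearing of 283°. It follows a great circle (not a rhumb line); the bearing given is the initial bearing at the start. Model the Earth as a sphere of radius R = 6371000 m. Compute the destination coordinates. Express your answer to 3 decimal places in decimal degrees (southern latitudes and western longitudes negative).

The arc subtends δ = 9915954/6371000 = 1.556420 rad at the centre.
Converting: φ₁ = 1.393663 rad, θ = 4.939282 rad.
Applying the spherical law of cosines for sides, sin φ₂ = sin φ₁ cos δ + cos φ₁ sin δ cos θ = 0.053785, so φ₂ = 3.083°.
Then Δλ = atan2(-0.171675, -0.038568) = -1.791783 rad, from sin θ sin δ cos φ₁ over cos δ − sin φ₁ sin φ₂.
Hence λ₂ = 75.641° + -102.662° = -27.021°.

latitude 3.083°, longitude -27.021°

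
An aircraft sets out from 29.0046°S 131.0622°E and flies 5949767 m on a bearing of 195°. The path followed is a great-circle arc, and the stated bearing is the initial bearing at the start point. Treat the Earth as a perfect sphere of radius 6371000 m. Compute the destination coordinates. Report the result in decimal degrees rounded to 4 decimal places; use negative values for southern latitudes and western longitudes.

latitude -75.3559°, longitude 75.6731°

δ = 5949767/6371000 = 0.933883 rad (53.5075°).
Start latitude φ₁ = -0.506226 rad; initial bearing θ = 3.403392 rad.
Destination latitude: φ₂ = arcsin( sin φ₁ cos δ + cos φ₁ sin δ cos θ ) = arcsin(-0.967515) = -75.3559°.
For the longitude increment, Δλ = atan2( sin θ sin δ cos φ₁, cos δ − sin φ₁ sin φ₂ ) = atan2(-0.181977, 0.125589) = -55.3891°.
λ₂ = 131.0622° + -55.3891° = 75.6731°.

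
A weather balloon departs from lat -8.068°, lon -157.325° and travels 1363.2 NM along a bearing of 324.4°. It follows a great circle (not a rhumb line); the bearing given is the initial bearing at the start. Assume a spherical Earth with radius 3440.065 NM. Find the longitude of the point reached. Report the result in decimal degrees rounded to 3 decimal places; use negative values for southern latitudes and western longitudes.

δ = 1363.2/3440.065 = 0.396272 rad (22.7047°).
Converting: φ₁ = -0.140813 rad, θ = 5.661848 rad.
sin φ₂ = sin φ₁ cos δ + cos φ₁ sin δ cos θ = (-0.140348)(0.922507) + (0.990102)(0.385982)(0.813101) = 0.181263
φ₂ = asin(0.181263) = 0.182271 rad = 10.443°.
Then Δλ = atan2(-0.222465, 0.947947) = -0.230509 rad, from sin θ sin δ cos φ₁ over cos δ − sin φ₁ sin φ₂.
Hence λ₂ = -157.325° + -13.207° = -170.532°.

longitude -170.532°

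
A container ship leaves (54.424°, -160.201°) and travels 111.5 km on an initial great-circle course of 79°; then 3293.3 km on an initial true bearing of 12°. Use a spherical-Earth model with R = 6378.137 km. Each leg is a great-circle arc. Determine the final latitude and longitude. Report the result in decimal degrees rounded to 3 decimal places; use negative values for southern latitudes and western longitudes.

Apply the spherical direct solution leg by leg, carrying full precision between legs.
Leg 1: from (54.424°, -160.201°), δ = 111.5/6378.137 = 0.017482 rad, θ = 79° → φ = 54.603°, λ = -158.503°.
Leg 2: from (54.603°, -158.503°), δ = 3293.3/6378.137 = 0.516342 rad, θ = 12° → φ = 81.344°, λ = -115.502°.

latitude 81.344°, longitude -115.502°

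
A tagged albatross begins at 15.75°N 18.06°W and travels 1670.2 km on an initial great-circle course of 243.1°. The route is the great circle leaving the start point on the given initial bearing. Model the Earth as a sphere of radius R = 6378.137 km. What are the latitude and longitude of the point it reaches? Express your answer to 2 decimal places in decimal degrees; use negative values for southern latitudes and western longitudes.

latitude 8.60°, longitude -31.56°

δ = 1670.2/6378.137 = 0.261863 rad (15.0037°).
Start latitude φ₁ = 0.274889 rad; initial bearing θ = 4.242895 rad.
Destination latitude: φ₂ = arcsin( sin φ₁ cos δ + cos φ₁ sin δ cos θ ) = arcsin(0.149458) = 8.60°.
For the longitude increment, Δλ = atan2( sin θ sin δ cos φ₁, cos δ − sin φ₁ sin φ₂ ) = atan2(-0.222201, 0.925340) = -13.50°.
λ₂ = -18.06° + -13.50° = -31.56°.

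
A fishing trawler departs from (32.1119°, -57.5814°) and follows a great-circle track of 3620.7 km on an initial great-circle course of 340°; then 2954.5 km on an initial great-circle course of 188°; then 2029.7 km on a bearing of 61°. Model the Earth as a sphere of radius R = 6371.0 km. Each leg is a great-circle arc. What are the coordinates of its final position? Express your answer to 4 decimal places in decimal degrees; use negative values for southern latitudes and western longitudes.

latitude 41.7990°, longitude -62.8399°

Apply the spherical direct solution leg by leg, carrying full precision between legs.
Leg 1: from (32.1119°, -57.5814°), δ = 3620.7/6371 = 0.568310 rad, θ = 340° → φ = 61.2103°, λ = -80.0530°.
Leg 2: from (61.2103°, -80.0530°), δ = 2954.5/6371 = 0.463742 rad, θ = 188° → φ = 34.7860°, λ = -84.4001°.
Leg 3: from (34.7860°, -84.4001°), δ = 2029.7/6371 = 0.318584 rad, θ = 61° → φ = 41.7990°, λ = -62.8399°.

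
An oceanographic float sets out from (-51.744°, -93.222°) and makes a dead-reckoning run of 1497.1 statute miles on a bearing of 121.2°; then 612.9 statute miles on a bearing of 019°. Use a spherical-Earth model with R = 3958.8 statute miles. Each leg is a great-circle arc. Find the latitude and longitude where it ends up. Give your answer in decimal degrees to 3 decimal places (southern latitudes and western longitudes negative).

latitude -49.537°, longitude -52.184°

Apply the spherical direct solution leg by leg, carrying full precision between legs.
Leg 1: from (-51.744°, -93.222°), δ = 1497.1/3958.8 = 0.378170 rad, θ = 121.2° → φ = -58.016°, λ = -56.621°.
Leg 2: from (-58.016°, -56.621°), δ = 612.9/3958.8 = 0.154820 rad, θ = 19° → φ = -49.537°, λ = -52.184°.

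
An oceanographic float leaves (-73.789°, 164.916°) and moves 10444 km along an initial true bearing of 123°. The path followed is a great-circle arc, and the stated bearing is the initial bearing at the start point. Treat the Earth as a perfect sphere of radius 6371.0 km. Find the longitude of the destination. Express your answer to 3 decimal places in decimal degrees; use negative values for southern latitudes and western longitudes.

Angular distance δ = d/R = 10444 / 6371 = 1.639303 rad.
Converting: φ₁ = -1.287861 rad, θ = 2.146755 rad.
Applying the spherical law of cosines for sides, sin φ₂ = sin φ₁ cos δ + cos φ₁ sin δ cos θ = -0.085962, so φ₂ = -4.931°.
Then Δλ = atan2(0.233587, -0.150997) = 2.144656 rad, from sin θ sin δ cos φ₁ over cos δ − sin φ₁ sin φ₂.
λ₂ = 164.916° + 122.880° = 287.796°, normalized to (−180°, 180°] → -72.204°.

longitude -72.204°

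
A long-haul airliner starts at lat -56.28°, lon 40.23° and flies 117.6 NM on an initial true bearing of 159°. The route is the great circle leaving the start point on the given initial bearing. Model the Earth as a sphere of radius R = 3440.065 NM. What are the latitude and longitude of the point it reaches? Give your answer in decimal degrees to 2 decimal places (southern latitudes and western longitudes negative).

latitude -58.10°, longitude 41.56°

Central angle δ = d/R = 0.034185 rad.
Start latitude φ₁ = -0.982271 rad; initial bearing θ = 2.775074 rad.
sin φ₂ = sin φ₁ cos δ + cos φ₁ sin δ cos θ = (-0.831760)(0.999416) + (0.555135)(0.034179)(-0.933580) = -0.848988
φ₂ = asin(-0.848988) = -1.014067 rad = -58.10°.
Then Δλ = atan2(0.006800, 0.293261) = 0.023182 rad, from sin θ sin δ cos φ₁ over cos δ − sin φ₁ sin φ₂.
Hence λ₂ = 40.23° + 1.33° = 41.56°.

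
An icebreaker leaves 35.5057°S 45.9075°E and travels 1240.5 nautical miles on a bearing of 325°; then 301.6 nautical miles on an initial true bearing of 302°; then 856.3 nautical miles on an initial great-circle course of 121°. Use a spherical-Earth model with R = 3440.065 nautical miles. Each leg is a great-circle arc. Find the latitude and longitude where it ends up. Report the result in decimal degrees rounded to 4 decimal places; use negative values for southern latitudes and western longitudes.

latitude -22.1567°, longitude 42.3908°

Apply the spherical direct solution leg by leg, carrying full precision between legs.
Leg 1: from (-35.5057°, 45.9075°), δ = 1240.5/3440.065 = 0.360604 rad, θ = 325° → φ = -17.9474°, λ = 33.6250°.
Leg 2: from (-17.9474°, 33.6250°), δ = 301.6/3440.065 = 0.087673 rad, θ = 302° → φ = -15.2374°, λ = 29.2111°.
Leg 3: from (-15.2374°, 29.2111°), δ = 856.3/3440.065 = 0.248920 rad, θ = 121° → φ = -22.1567°, λ = 42.3908°.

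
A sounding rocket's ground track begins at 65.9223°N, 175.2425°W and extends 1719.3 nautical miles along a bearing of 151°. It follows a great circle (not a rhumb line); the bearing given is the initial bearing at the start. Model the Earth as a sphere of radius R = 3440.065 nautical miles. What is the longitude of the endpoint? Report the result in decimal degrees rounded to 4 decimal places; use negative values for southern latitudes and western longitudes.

The arc subtends δ = 1719.3/3440.065 = 0.499787 rad at the centre.
Converting: φ₁ = 1.150561 rad, θ = 2.635447 rad.
Destination latitude: φ₂ = arcsin( sin φ₁ cos δ + cos φ₁ sin δ cos θ ) = arcsin(0.630317) = 39.0735°.
Δλ = atan2( sin θ sin δ cos φ₁ , cos δ − sin φ₁ sin φ₂ ) = atan2(0.094789, 0.302210) = 0.303934 rad = 17.4141°.
λ₂ = λ₁ + Δλ = -157.8284°.

longitude -157.8284°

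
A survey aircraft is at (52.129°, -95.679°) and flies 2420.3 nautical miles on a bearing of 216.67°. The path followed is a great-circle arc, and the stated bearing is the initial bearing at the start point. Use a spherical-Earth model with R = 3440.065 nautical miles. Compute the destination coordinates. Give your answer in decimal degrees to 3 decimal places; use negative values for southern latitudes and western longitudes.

δ = 2420.3/3440.065 = 0.703562 rad (40.3111°).
With φ₁ = 52.129° = 0.909823 rad and θ = 216.67° = 3.781605 rad:
Applying the spherical law of cosines for sides, sin φ₂ = sin φ₁ cos δ + cos φ₁ sin δ cos θ = 0.283401, so φ₂ = 16.463°.
Then Δλ = atan2(-0.237178, 0.538827) = -0.414653 rad, from sin θ sin δ cos φ₁ over cos δ − sin φ₁ sin φ₂.
Hence λ₂ = -95.679° + -23.758° = -119.437°.

latitude 16.463°, longitude -119.437°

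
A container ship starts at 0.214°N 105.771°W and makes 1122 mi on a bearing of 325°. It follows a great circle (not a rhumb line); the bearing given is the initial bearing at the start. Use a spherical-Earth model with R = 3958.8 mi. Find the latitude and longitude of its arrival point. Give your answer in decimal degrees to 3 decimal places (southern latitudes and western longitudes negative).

latitude 13.453°, longitude -115.264°

Central angle δ = d/R = 0.283419 rad.
With φ₁ = 0.214° = 0.003735 rad and θ = 325° = 5.672320 rad:
Destination latitude: φ₂ = arcsin( sin φ₁ cos δ + cos φ₁ sin δ cos θ ) = arcsin(0.232652) = 13.453°.
Δλ = atan2( sin θ sin δ cos φ₁ , cos δ − sin φ₁ sin φ₂ ) = atan2(-0.160394, 0.959236) = -0.165677 rad = -9.493°.
λ₂ = λ₁ + Δλ = -115.264°.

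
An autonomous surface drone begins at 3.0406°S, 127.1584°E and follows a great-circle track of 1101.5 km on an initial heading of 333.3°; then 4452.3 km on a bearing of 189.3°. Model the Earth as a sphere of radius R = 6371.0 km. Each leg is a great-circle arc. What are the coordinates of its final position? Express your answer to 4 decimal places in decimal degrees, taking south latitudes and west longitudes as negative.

Apply the spherical direct solution leg by leg, carrying full precision between legs.
Leg 1: from (-3.0406°, 127.1584°), δ = 1101.5/6371 = 0.172893 rad, θ = 333.3° → φ = 5.8094°, λ = 122.7022°.
Leg 2: from (5.8094°, 122.7022°), δ = 4452.3/6371 = 0.698838 rad, θ = 189.3° → φ = -33.6501°, λ = 115.5277°.

latitude -33.6501°, longitude 115.5277°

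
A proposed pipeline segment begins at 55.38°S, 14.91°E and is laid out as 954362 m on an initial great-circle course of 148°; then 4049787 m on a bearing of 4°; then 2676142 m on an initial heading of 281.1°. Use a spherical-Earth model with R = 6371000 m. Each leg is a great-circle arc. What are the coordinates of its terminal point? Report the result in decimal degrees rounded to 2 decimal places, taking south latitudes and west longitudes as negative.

latitude -19.21°, longitude 2.28°

Apply the spherical direct solution leg by leg, carrying full precision between legs.
Leg 1: from (-55.38°, 14.91°), δ = 954362/6371000 = 0.149798 rad, θ = 148° → φ = -62.33°, λ = 24.71°.
Leg 2: from (-62.33°, 24.71°), δ = 4049787/6371000 = 0.635660 rad, θ = 4° → φ = -25.95°, λ = 27.35°.
Leg 3: from (-25.95°, 27.35°), δ = 2676142/6371000 = 0.420051 rad, θ = 281.1° → φ = -19.21°, λ = 2.28°.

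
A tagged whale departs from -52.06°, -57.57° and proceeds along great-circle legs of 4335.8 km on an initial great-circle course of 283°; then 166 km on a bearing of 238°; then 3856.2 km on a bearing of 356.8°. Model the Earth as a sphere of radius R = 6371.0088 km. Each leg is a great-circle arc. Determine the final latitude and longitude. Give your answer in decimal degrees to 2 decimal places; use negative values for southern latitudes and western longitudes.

latitude 2.12°, longitude -107.02°

Apply the spherical direct solution leg by leg, carrying full precision between legs.
Leg 1: from (-52.06°, -57.57°), δ = 4335.8/6371.0088 = 0.680552 rad, θ = 283° → φ = -31.73°, λ = -103.69°.
Leg 2: from (-31.73°, -103.69°), δ = 166/6371.0088 = 0.026056 rad, θ = 238° → φ = -32.51°, λ = -105.20°.
Leg 3: from (-32.51°, -105.20°), δ = 3856.2/6371.0088 = 0.605273 rad, θ = 356.8° → φ = 2.12°, λ = -107.02°.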